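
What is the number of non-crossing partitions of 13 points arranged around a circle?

742900

The non-crossing partitions of [13] form a lattice of size C_13.
C_13 = C(26,13)/14 = 10400600/14 = 742900.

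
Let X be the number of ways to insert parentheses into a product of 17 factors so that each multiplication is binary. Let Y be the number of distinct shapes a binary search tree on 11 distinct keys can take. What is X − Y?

35298884

Ways to associate a product of 17 factors correspond to binary trees on 17 leaves, so the count is C_16. So X = C_16 = 35357670.
Rooted binary trees with 11 nodes (each child slot possibly empty) number C_11. So Y = C_11 = 58786.
X − Y = 35357670 − 58786 = 35298884.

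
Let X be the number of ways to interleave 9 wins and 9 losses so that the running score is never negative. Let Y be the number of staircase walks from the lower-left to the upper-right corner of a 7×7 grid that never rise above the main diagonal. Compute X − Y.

Ballot sequences with n votes each where one side never trails are Dyck words, counted by C_n; here n = 9. So X = C_9 = 4862.
Monotone paths in an n×n grid that stay weakly below the diagonal are counted by C_n; here n = 7. So Y = C_7 = 429.
X − Y = 4862 − 429 = 4433.

4433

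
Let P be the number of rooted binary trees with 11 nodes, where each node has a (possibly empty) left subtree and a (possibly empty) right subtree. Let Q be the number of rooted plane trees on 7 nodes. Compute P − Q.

58654

Binary trees (left/right distinguished) on n nodes are counted by C_n; here n = 11. So P = C_11 = 58786.
Rooted ordered (plane) trees on m nodes have m−1 edges and are counted by C_{m−1}; m = 7 gives C_6. So Q = C_6 = 132.
P − Q = 58786 − 132 = 58654.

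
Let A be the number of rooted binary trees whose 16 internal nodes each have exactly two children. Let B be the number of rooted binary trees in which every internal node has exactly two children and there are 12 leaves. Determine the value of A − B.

35298884

The number of full binary trees on 16 internal nodes is the Catalan number C_16. So A = C_16 = 35357670.
A full binary tree with L leaves has L−1 internal nodes and is counted by C_{L−1}; L = 12 gives C_11. So B = C_11 = 58786.
A − B = 35357670 − 58786 = 35298884.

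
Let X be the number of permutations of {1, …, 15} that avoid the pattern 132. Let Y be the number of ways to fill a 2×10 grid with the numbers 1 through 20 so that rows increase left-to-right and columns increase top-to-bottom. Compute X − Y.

9678049

Permutations of [n] avoiding any single length-3 pattern are counted by C_n; here n = 15. So X = C_15 = 9694845.
Standard Young tableaux of shape 2×n are counted by C_n; here n = 10. So Y = C_10 = 16796.
X − Y = 9694845 − 16796 = 9678049.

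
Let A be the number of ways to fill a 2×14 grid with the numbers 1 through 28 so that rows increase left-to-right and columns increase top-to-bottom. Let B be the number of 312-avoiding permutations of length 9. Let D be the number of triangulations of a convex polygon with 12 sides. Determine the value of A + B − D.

Standard Young tableaux of shape 2×n are counted by C_n; here n = 14. So A = C_14 = 2674440.
For any fixed pattern of length 3, the pattern-avoiding permutations of [9] number C_9. So B = C_9 = 4862.
The number of triangulations of a 12-gon is the Catalan number C_10 (index = sides − 2). So D = C_10 = 16796.
A + B − D = 2674440 + 4862 − 16796 = 2662506.

2662506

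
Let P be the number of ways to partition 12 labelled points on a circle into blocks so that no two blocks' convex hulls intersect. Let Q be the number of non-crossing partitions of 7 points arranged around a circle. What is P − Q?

The non-crossing partitions of [12] form a lattice of size C_12. So P = C_12 = 208012.
The non-crossing partitions of [7] form a lattice of size C_7. So Q = C_7 = 429.
P − Q = 208012 − 429 = 207583.

207583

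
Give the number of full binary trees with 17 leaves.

Full binary trees with 17 leaves have 17−1 = 16 internal nodes, so there are C_16 of them.
C_16 = C_15 · 2(2·15+1)/(15+2) = 9694845 · 62/17 = 35357670.

35357670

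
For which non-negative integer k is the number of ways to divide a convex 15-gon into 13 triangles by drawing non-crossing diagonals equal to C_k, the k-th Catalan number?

13

The number of triangulations of a 15-gon is the Catalan number C_13 (index = sides − 2).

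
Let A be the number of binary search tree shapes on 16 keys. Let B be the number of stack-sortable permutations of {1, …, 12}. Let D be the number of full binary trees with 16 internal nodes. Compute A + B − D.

There are C_n binary search tree shapes on n keys; with n = 16 that is C_16. So A = C_16 = 35357670.
Stack-sortable permutations are exactly the 231-avoiding ones, counted by C_n; here n = 12. So B = C_12 = 208012.
The number of full binary trees on 16 internal nodes is the Catalan number C_16. So D = C_16 = 35357670.
A + B − D = 35357670 + 208012 − 35357670 = 208012.

208012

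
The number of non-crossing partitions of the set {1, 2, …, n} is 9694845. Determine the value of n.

15

Non-crossing partitions of [n] are counted by C_n; 9694845 = C_15.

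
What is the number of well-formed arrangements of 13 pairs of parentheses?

With 13 pairs the number of balanced bracket strings is the Catalan number C_13.
C_13 = C(26,13)/14 = 10400600/14 = 742900.

742900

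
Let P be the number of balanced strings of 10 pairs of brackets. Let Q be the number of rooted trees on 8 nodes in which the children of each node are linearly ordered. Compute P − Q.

16367

Balanced strings of n pairs of brackets are counted by C_n; here n = 10. So P = C_10 = 16796.
Rooted ordered (plane) trees on m nodes have m−1 edges and are counted by C_{m−1}; m = 8 gives C_7. So Q = C_7 = 429.
P − Q = 16796 − 429 = 16367.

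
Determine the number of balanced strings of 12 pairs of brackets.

208012

With 12 pairs the number of balanced bracket strings is the Catalan number C_12.
C_12 = C(24,12)/13 = 2704156/13 = 208012.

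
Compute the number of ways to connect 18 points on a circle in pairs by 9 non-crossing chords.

Non-crossing perfect matchings of 2n points on a circle are counted by C_n; with 18 points, n = 9.
C_9 = 4862.

4862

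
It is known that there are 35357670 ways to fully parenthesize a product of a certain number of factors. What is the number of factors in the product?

17

Parenthesizations of m factors are counted by C_{m−1}, and C_16 = 35357670.
So the index is 16, and the number of factors is 16 + 1 = 17.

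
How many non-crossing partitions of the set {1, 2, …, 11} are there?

Non-crossing partitions of an n-element set are counted by C_n; here n = 11.
C_11 = C(22,11)/12 = 705432/12 = 58786.

58786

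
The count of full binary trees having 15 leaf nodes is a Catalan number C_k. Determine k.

14

Full binary trees with 15 leaves have 15−1 = 14 internal nodes, so there are C_14 of them.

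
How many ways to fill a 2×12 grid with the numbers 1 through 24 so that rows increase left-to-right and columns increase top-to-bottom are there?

208012

By the hook-length formula (or a Dyck-path bijection), SYT of shape 2×12 number C_12.
C_12 = C_11 · 2(2·11+1)/(11+2) = 58786 · 46/13 = 208012.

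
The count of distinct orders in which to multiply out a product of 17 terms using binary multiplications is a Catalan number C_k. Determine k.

Parenthesizations of m factors correspond to full binary trees with m leaves, counted by C_{m−1}; m = 17 gives C_16.

16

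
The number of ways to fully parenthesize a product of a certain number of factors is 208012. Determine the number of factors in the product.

13

Parenthesizations of m factors are counted by C_{m−1}; 208012 = C_12.
So the index is 12, and the number of factors is 12 + 1 = 13.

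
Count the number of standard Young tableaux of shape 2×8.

1430

Standard Young tableaux of shape 2×n are counted by C_n; here n = 8.
C_8 = C(16,8)/9 = 12870/9 = 1430.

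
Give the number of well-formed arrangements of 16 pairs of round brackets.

With 16 pairs the number of balanced bracket strings is the Catalan number C_16.
C_16 = C(32,16)/17 = 601080390/17 = 35357670.

35357670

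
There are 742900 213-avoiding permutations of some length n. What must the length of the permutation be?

Permutations of [n] avoiding a fixed length-3 pattern are counted by C_n. The Catalan number equal to 742900 is C_13.

13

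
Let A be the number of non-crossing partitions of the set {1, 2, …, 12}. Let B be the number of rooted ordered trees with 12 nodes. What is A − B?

149226

The non-crossing partitions of [12] form a lattice of size C_12. So A = C_12 = 208012.
Rooted ordered (plane) trees on m nodes have m−1 edges and are counted by C_{m−1}; m = 12 gives C_11. So B = C_11 = 58786.
A − B = 208012 − 58786 = 149226.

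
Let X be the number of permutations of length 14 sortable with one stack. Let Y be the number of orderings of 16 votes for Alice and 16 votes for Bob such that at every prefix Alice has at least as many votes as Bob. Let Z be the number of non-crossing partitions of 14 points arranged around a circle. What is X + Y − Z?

Stack-sortable permutations are exactly the 231-avoiding ones, counted by C_n; here n = 14. So X = C_14 = 2674440.
Ballot sequences with n votes each where one side never trails are Dyck words, counted by C_n; here n = 16. So Y = C_16 = 35357670.
Non-crossing partitions of an n-element set are counted by C_n; here n = 14. So Z = C_14 = 2674440.
X + Y − Z = 2674440 + 35357670 − 2674440 = 35357670.

35357670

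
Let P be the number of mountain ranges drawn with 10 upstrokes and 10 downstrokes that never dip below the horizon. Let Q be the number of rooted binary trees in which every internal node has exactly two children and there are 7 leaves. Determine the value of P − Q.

Paths of 10 up- and 10 down-steps that never dip below the axis are Dyck paths; their count is C_10. So P = C_10 = 16796.
A full binary tree with L leaves has L−1 internal nodes and is counted by C_{L−1}; L = 7 gives C_6. So Q = C_6 = 132.
P − Q = 16796 − 132 = 16664.

16664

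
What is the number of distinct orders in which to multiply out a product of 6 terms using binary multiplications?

42

Parenthesizations of m factors correspond to full binary trees with m leaves, counted by C_{m−1}; m = 6 gives C_5.
C_5 = C(10,5)/6 = 252/6 = 42.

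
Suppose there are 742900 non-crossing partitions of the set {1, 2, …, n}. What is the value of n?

Non-crossing partitions of [n] are counted by C_n, and C_13 = 742900.

13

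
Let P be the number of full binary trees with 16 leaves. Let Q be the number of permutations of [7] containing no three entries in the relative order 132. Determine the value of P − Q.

A full binary tree with L leaves has L−1 internal nodes and is counted by C_{L−1}; L = 16 gives C_15. So P = C_15 = 9694845.
Permutations of [n] avoiding any single length-3 pattern are counted by C_n; here n = 7. So Q = C_7 = 429.
P − Q = 9694845 − 429 = 9694416.

9694416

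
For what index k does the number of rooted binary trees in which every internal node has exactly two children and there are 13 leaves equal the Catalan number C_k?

Full binary trees with 13 leaves have 13−1 = 12 internal nodes, so there are C_12 of them.

12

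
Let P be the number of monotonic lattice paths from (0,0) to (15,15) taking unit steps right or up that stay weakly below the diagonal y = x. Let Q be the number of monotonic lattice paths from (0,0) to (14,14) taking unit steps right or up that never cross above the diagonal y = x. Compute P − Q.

Monotone paths in an n×n grid that stay weakly below the diagonal are counted by C_n; here n = 15. So P = C_15 = 9694845.
Monotone paths in an n×n grid that stay weakly below the diagonal are counted by C_n; here n = 14. So Q = C_14 = 2674440.
P − Q = 9694845 − 2674440 = 7020405.

7020405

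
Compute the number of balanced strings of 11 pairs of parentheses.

A balanced arrangement of 11 bracket pairs is a Dyck word of semilength 11, so the count is C_11.
C_11 = C(22,11)/12 = 705432/12 = 58786.

58786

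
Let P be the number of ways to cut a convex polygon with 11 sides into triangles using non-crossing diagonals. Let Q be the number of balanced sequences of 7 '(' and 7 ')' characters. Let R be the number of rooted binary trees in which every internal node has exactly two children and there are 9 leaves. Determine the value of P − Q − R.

The number of triangulations of an 11-gon is the Catalan number C_9 (index = sides − 2). So P = C_9 = 4862.
With 7 pairs the number of balanced bracket strings is the Catalan number C_7. So Q = C_7 = 429.
A full binary tree with L leaves has L−1 internal nodes and is counted by C_{L−1}; L = 9 gives C_8. So R = C_8 = 1430.
P − Q − R = 4862 − 429 − 1430 = 3003.

3003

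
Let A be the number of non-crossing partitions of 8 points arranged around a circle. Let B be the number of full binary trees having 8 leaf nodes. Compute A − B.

1001

The non-crossing partitions of [8] form a lattice of size C_8. So A = C_8 = 1430.
A full binary tree with L leaves has L−1 internal nodes and is counted by C_{L−1}; L = 8 gives C_7. So B = C_7 = 429.
A − B = 1430 − 429 = 1001.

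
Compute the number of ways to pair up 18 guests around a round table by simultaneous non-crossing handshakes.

With 18 = 2·9 people, non-crossing handshake pairings are non-crossing perfect matchings on a circle, counted by C_9.
C_9 = C_8 · 2(2·8+1)/(8+2) = 1430 · 34/10 = 4862.

4862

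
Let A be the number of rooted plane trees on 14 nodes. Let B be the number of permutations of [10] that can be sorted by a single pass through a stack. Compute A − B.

Rooted ordered (plane) trees on m nodes have m−1 edges and are counted by C_{m−1}; m = 14 gives C_13. So A = C_13 = 742900.
Stack-sortable permutations are exactly the 231-avoiding ones, counted by C_n; here n = 10. So B = C_10 = 16796.
A − B = 742900 − 16796 = 726104.

726104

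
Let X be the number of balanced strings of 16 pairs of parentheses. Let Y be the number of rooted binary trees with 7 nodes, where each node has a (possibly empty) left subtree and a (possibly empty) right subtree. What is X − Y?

A balanced arrangement of 16 bracket pairs is a Dyck word of semilength 16, so the count is C_16. So X = C_16 = 35357670.
There are C_n binary search tree shapes on n keys; with n = 7 that is C_7. So Y = C_7 = 429.
X − Y = 35357670 − 429 = 35357241.

35357241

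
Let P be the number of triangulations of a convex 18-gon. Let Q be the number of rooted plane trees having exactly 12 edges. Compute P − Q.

A convex 18-gon is triangulated into 16 triangles, and the number of such triangulations is the Catalan number C_{18−2} = C_16. So P = C_16 = 35357670.
A rooted plane tree with 12 edges has 13 nodes, and the count is C_12. So Q = C_12 = 208012.
P − Q = 35357670 − 208012 = 35149658.

35149658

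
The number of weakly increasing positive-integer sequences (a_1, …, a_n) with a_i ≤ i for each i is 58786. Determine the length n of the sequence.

11

Such sub-staircase sequences of length n are counted by C_n. Since C_11 = 58786, the index is 11.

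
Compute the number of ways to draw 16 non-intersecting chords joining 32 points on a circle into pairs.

Pairing 32 circle points by 16 non-crossing chords gives C_16 matchings.
C_16 = C(32,16)/17 = 601080390/17 = 35357670.

35357670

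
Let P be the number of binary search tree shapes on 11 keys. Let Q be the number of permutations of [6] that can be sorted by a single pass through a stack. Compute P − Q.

58654

Binary trees (left/right distinguished) on n nodes are counted by C_n; here n = 11. So P = C_11 = 58786.
Stack-sortable permutations are exactly the 231-avoiding ones, counted by C_n; here n = 6. So Q = C_6 = 132.
P − Q = 58786 − 132 = 58654.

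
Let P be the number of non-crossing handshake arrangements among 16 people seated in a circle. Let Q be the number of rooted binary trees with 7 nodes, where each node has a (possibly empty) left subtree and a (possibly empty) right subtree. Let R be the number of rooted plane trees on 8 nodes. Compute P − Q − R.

Non-crossing handshake pairings of 2n people are counted by C_n; 16 people gives n = 8. So P = C_8 = 1430.
Binary trees (left/right distinguished) on n nodes are counted by C_n; here n = 7. So Q = C_7 = 429.
Rooted ordered (plane) trees on m nodes have m−1 edges and are counted by C_{m−1}; m = 8 gives C_7. So R = C_7 = 429.
P − Q − R = 1430 − 429 − 429 = 572.

572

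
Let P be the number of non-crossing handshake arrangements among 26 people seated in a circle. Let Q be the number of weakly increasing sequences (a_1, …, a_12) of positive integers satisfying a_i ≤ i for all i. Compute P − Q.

With 26 = 2·13 people, non-crossing handshake pairings are non-crossing perfect matchings on a circle, counted by C_13. So P = C_13 = 742900.
Weakly increasing sequences with a_i ≤ i biject with Dyck paths of semilength 12, so there are C_12. So Q = C_12 = 208012.
P − Q = 742900 − 208012 = 534888.

534888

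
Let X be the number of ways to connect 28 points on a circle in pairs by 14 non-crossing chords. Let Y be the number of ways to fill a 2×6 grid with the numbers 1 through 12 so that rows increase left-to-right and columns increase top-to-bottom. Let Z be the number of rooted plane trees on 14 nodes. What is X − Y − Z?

Non-crossing perfect matchings of 2n points on a circle are counted by C_n; with 28 points, n = 14. So X = C_14 = 2674440.
Standard Young tableaux of shape 2×n are counted by C_n; here n = 6. So Y = C_6 = 132.
Rooted ordered (plane) trees on m nodes have m−1 edges and are counted by C_{m−1}; m = 14 gives C_13. So Z = C_13 = 742900.
X − Y − Z = 2674440 − 132 − 742900 = 1931408.

1931408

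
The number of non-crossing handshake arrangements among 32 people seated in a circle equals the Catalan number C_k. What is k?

Non-crossing handshake pairings of 2n people are counted by C_n; 32 people gives n = 16.

16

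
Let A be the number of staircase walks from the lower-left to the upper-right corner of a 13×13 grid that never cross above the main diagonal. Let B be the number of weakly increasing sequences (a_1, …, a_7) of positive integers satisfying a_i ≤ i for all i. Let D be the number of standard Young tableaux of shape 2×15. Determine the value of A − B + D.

Sub-diagonal monotone paths from (0,0) to (13,13) biject with Dyck paths of semilength 13, giving C_13. So A = C_13 = 742900.
Weakly increasing sequences with a_i ≤ i biject with Dyck paths of semilength 7, so there are C_7. So B = C_7 = 429.
Standard Young tableaux of shape 2×n are counted by C_n; here n = 15. So D = C_15 = 9694845.
A − B + D = 742900 − 429 + 9694845 = 10437316.

10437316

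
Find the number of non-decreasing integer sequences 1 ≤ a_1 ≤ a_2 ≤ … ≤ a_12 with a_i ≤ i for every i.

Weakly increasing sequences with a_i ≤ i biject with Dyck paths of semilength 12, so there are C_12.
C_12 = C_11 · 2(2·11+1)/(11+2) = 58786 · 46/13 = 208012.

208012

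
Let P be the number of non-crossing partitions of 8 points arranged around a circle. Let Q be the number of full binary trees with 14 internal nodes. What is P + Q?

2675870

Non-crossing partitions of an n-element set are counted by C_n; here n = 8. So P = C_8 = 1430.
Full binary trees with n internal nodes are counted by C_n; here n = 14. So Q = C_14 = 2674440.
P + Q = 1430 + 2674440 = 2675870.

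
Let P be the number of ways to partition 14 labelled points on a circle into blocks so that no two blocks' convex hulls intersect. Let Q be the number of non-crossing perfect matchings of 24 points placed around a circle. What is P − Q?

2466428

The non-crossing partitions of [14] form a lattice of size C_14. So P = C_14 = 2674440.
Pairing 24 circle points by 12 non-crossing chords gives C_12 matchings. So Q = C_12 = 208012.
P − Q = 2674440 − 208012 = 2466428.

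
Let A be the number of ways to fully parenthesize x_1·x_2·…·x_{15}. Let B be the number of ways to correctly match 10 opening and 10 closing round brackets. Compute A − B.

Parenthesizations of m factors correspond to full binary trees with m leaves, counted by C_{m−1}; m = 15 gives C_14. So A = C_14 = 2674440.
With 10 pairs the number of balanced bracket strings is the Catalan number C_10. So B = C_10 = 16796.
A − B = 2674440 − 16796 = 2657644.

2657644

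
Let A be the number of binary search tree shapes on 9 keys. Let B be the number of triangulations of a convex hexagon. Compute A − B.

4848

Binary trees (left/right distinguished) on n nodes are counted by C_n; here n = 9. So A = C_9 = 4862.
A convex 6-gon is triangulated into 4 triangles, and the number of such triangulations is the Catalan number C_{6−2} = C_4. So B = C_4 = 14.
A − B = 4862 − 14 = 4848.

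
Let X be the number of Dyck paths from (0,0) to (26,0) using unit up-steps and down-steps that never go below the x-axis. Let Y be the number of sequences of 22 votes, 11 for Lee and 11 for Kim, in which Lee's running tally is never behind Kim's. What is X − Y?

684114

Dyck paths of semilength n (length 2n) are counted by C_n; here n = 13. So X = C_13 = 742900.
Reading a vote for the leader as '(' and for the other as ')' turns such a sequence into a balanced string of 11 pairs, so the count is C_11. So Y = C_11 = 58786.
X − Y = 742900 − 58786 = 684114.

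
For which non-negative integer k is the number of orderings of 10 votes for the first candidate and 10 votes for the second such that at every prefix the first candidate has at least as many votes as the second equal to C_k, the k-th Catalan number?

Reading a vote for the leader as '(' and for the other as ')' turns such a sequence into a balanced string of 10 pairs, so the count is C_10.

10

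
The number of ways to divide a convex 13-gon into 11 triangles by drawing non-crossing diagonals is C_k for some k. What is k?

11

The number of triangulations of a 13-gon is the Catalan number C_11 (index = sides − 2).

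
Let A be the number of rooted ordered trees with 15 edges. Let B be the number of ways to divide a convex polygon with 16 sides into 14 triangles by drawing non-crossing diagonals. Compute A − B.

A rooted plane tree with 15 edges has 16 nodes, and the count is C_15. So A = C_15 = 9694845.
A convex 16-gon is triangulated into 14 triangles, and the number of such triangulations is the Catalan number C_{16−2} = C_14. So B = C_14 = 2674440.
A − B = 9694845 − 2674440 = 7020405.

7020405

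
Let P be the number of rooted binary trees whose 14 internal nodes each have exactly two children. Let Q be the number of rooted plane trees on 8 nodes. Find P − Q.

Full binary trees with n internal nodes are counted by C_n; here n = 14. So P = C_14 = 2674440.
A rooted plane tree on 8 nodes has 7 edges, and such trees are counted by C_7. So Q = C_7 = 429.
P − Q = 2674440 − 429 = 2674011.

2674011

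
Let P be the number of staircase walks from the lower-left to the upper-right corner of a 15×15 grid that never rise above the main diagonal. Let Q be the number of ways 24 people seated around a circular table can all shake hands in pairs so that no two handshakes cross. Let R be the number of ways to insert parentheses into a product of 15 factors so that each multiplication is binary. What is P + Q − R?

7228417

Sub-diagonal monotone paths from (0,0) to (15,15) biject with Dyck paths of semilength 15, giving C_15. So P = C_15 = 9694845.
With 24 = 2·12 people, non-crossing handshake pairings are non-crossing perfect matchings on a circle, counted by C_12. So Q = C_12 = 208012.
Parenthesizations of m factors correspond to full binary trees with m leaves, counted by C_{m−1}; m = 15 gives C_14. So R = C_14 = 2674440.
P + Q − R = 9694845 + 208012 − 2674440 = 7228417.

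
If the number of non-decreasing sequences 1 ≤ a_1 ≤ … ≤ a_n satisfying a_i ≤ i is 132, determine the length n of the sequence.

Such sub-staircase sequences of length n are counted by C_n; 132 = C_6.

6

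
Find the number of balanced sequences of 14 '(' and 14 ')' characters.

A balanced arrangement of 14 bracket pairs is a Dyck word of semilength 14, so the count is C_14.
C_14 = C_13 · 2(2·13+1)/(13+2) = 742900 · 54/15 = 2674440.

2674440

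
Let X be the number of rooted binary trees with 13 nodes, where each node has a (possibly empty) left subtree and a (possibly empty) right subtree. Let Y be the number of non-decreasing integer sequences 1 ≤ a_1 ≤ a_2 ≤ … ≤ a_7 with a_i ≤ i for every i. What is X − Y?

There are C_n binary search tree shapes on n keys; with n = 13 that is C_13. So X = C_13 = 742900.
Weakly increasing sequences with a_i ≤ i biject with Dyck paths of semilength 7, so there are C_7. So Y = C_7 = 429.
X − Y = 742900 − 429 = 742471.

742471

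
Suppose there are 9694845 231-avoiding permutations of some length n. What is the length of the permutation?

Permutations of [n] avoiding a fixed length-3 pattern are counted by C_n. Since C_15 = 9694845, the index is 15.

15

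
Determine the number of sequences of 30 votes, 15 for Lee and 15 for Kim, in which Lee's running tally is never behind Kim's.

9694845

Reading a vote for the leader as '(' and for the other as ')' turns such a sequence into a balanced string of 15 pairs, so the count is C_15.
C_15 = C(30,15)/16 = 155117520/16 = 9694845.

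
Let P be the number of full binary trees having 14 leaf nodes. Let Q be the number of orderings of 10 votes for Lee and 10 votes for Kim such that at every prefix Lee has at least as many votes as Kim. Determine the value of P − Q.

726104

Full binary trees with 14 leaves have 14−1 = 13 internal nodes, so there are C_13 of them. So P = C_13 = 742900.
Ballot sequences with n votes each where one side never trails are Dyck words, counted by C_n; here n = 10. So Q = C_10 = 16796.
P − Q = 742900 − 16796 = 726104.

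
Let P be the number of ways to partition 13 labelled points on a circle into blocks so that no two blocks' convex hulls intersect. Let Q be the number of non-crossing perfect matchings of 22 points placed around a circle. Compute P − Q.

The non-crossing partitions of [13] form a lattice of size C_13. So P = C_13 = 742900.
Non-crossing perfect matchings of 2n points on a circle are counted by C_n; with 22 points, n = 11. So Q = C_11 = 58786.
P − Q = 742900 − 58786 = 684114.

684114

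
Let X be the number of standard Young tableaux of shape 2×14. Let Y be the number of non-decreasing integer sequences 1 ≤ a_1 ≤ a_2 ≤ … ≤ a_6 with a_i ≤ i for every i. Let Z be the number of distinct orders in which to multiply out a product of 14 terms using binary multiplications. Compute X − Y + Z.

3417208

By the hook-length formula (or a Dyck-path bijection), SYT of shape 2×14 number C_14. So X = C_14 = 2674440.
Such sub-staircase sequences of length n are counted by C_n; here n = 6. So Y = C_6 = 132.
Ways to associate a product of 14 factors correspond to binary trees on 14 leaves, so the count is C_13. So Z = C_13 = 742900.
X − Y + Z = 2674440 − 132 + 742900 = 3417208.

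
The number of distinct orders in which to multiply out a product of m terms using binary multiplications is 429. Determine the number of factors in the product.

8

Parenthesizations of m factors are counted by C_{m−1}. Since C_7 = 429, the index is 7.
So the index is 7, and the number of factors is 7 + 1 = 8.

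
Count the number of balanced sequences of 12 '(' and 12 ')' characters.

208012

With 12 pairs the number of balanced bracket strings is the Catalan number C_12.
C_12 = 208012.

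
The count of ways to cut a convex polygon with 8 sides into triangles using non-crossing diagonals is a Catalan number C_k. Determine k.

6

The number of triangulations of an 8-gon is the Catalan number C_6 (index = sides − 2).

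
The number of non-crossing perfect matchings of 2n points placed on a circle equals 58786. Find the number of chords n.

Non-crossing pairings of 2n points on a circle are counted by C_n; 58786 = C_11.

11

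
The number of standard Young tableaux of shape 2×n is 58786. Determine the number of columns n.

Standard Young tableaux of shape 2×n are counted by C_n; 58786 = C_11.

11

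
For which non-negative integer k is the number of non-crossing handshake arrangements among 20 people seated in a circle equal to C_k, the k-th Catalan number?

Non-crossing handshake pairings of 2n people are counted by C_n; 20 people gives n = 10.

10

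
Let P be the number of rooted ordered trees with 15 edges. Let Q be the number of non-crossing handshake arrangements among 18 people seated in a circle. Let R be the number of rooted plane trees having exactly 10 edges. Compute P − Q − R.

A rooted plane tree with 15 edges has 16 nodes, and the count is C_15. So P = C_15 = 9694845.
With 18 = 2·9 people, non-crossing handshake pairings are non-crossing perfect matchings on a circle, counted by C_9. So Q = C_9 = 4862.
A rooted plane tree with 10 edges has 11 nodes, and the count is C_10. So R = C_10 = 16796.
P − Q − R = 9694845 − 4862 − 16796 = 9673187.

9673187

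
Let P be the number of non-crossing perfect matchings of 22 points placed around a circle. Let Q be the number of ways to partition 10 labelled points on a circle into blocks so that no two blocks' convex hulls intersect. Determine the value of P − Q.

41990

Non-crossing perfect matchings of 2n points on a circle are counted by C_n; with 22 points, n = 11. So P = C_11 = 58786.
Non-crossing partitions of an n-element set are counted by C_n; here n = 10. So Q = C_10 = 16796.
P − Q = 58786 − 16796 = 41990.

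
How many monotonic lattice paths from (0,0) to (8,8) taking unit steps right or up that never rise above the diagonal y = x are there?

1430

Monotone paths in an n×n grid that stay weakly below the diagonal are counted by C_n; here n = 8.
C_8 = C(16,8)/9 = 12870/9 = 1430.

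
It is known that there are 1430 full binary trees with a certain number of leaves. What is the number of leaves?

9

Full binary trees with L leaves are counted by C_{L−1}; 1430 = C_8.
So the index is 8, and the number of leaves is 8 + 1 = 9.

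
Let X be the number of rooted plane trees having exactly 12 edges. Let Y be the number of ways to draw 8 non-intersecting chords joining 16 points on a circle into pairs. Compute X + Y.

A rooted plane tree with 12 edges has 13 nodes, and the count is C_12. So X = C_12 = 208012.
Pairing 16 circle points by 8 non-crossing chords gives C_8 matchings. So Y = C_8 = 1430.
X + Y = 208012 + 1430 = 209442.

209442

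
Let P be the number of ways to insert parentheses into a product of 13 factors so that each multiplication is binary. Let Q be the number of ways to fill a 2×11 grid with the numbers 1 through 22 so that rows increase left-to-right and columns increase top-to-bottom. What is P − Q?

Parenthesizations of m factors correspond to full binary trees with m leaves, counted by C_{m−1}; m = 13 gives C_12. So P = C_12 = 208012.
Standard Young tableaux of shape 2×n are counted by C_n; here n = 11. So Q = C_11 = 58786.
P − Q = 208012 − 58786 = 149226.

149226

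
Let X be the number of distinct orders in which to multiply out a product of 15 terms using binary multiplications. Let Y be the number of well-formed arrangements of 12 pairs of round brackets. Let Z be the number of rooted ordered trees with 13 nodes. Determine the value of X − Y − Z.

2258416

Parenthesizations of m factors correspond to full binary trees with m leaves, counted by C_{m−1}; m = 15 gives C_14. So X = C_14 = 2674440.
With 12 pairs the number of balanced bracket strings is the Catalan number C_12. So Y = C_12 = 208012.
A rooted plane tree on 13 nodes has 12 edges, and such trees are counted by C_12. So Z = C_12 = 208012.
X − Y − Z = 2674440 − 208012 − 208012 = 2258416.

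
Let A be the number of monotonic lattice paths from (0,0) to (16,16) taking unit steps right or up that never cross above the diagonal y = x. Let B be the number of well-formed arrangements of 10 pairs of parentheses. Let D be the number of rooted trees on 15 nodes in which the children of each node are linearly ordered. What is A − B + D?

Sub-diagonal monotone paths from (0,0) to (16,16) biject with Dyck paths of semilength 16, giving C_16. So A = C_16 = 35357670.
A balanced arrangement of 10 bracket pairs is a Dyck word of semilength 10, so the count is C_10. So B = C_10 = 16796.
A rooted plane tree on 15 nodes has 14 edges, and such trees are counted by C_14. So D = C_14 = 2674440.
A − B + D = 35357670 − 16796 + 2674440 = 38015314.

38015314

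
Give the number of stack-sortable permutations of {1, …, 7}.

Stack-sortable permutations are exactly the 231-avoiding ones, counted by C_n; here n = 7.
C_7 = 429.

429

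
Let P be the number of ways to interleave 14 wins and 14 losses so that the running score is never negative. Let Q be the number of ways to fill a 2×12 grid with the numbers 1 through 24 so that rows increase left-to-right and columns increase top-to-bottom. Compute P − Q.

Reading a vote for the leader as '(' and for the other as ')' turns such a sequence into a balanced string of 14 pairs, so the count is C_14. So P = C_14 = 2674440.
Standard Young tableaux of shape 2×n are counted by C_n; here n = 12. So Q = C_12 = 208012.
P − Q = 2674440 − 208012 = 2466428.

2466428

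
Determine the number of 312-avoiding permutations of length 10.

16796

Permutations of [n] avoiding any single length-3 pattern are counted by C_n; here n = 10.
C_10 = C(20,10)/11 = 184756/11 = 16796.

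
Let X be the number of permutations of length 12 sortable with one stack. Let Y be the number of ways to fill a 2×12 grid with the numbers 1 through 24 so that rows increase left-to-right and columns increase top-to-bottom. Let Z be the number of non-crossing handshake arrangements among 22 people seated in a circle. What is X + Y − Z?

357238

By Knuth's characterisation, the stack-sortable permutations of length 12 are the 231-avoiders, numbering C_12. So X = C_12 = 208012.
Standard Young tableaux of shape 2×n are counted by C_n; here n = 12. So Y = C_12 = 208012.
With 22 = 2·11 people, non-crossing handshake pairings are non-crossing perfect matchings on a circle, counted by C_11. So Z = C_11 = 58786.
X + Y − Z = 208012 + 208012 − 58786 = 357238.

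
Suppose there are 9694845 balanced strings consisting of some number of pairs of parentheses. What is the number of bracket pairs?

15

Balanced strings of n bracket-pairs are counted by C_n. The Catalan number equal to 9694845 is C_15.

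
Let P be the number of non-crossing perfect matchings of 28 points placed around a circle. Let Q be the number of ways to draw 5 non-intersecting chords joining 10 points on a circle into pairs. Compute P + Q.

Non-crossing perfect matchings of 2n points on a circle are counted by C_n; with 28 points, n = 14. So P = C_14 = 2674440.
Pairing 10 circle points by 5 non-crossing chords gives C_5 matchings. So Q = C_5 = 42.
P + Q = 2674440 + 42 = 2674482.

2674482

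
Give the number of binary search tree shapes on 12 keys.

208012

There are C_n binary search tree shapes on n keys; with n = 12 that is C_12.
C_12 = 208012.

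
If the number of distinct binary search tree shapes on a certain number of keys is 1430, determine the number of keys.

Binary search tree shapes on n keys are counted by C_n. Since C_8 = 1430, the index is 8.

8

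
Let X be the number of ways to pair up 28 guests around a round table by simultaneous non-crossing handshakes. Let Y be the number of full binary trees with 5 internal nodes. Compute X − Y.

With 28 = 2·14 people, non-crossing handshake pairings are non-crossing perfect matchings on a circle, counted by C_14. So X = C_14 = 2674440.
Full binary trees with n internal nodes are counted by C_n; here n = 5. So Y = C_5 = 42.
X − Y = 2674440 − 42 = 2674398.

2674398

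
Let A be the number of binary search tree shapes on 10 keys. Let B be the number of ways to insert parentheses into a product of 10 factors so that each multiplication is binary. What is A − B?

Binary trees (left/right distinguished) on n nodes are counted by C_n; here n = 10. So A = C_10 = 16796.
Ways to associate a product of 10 factors correspond to binary trees on 10 leaves, so the count is C_9. So B = C_9 = 4862.
A − B = 16796 − 4862 = 11934.

11934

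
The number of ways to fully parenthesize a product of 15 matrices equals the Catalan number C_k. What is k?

Parenthesizations of m factors correspond to full binary trees with m leaves, counted by C_{m−1}; m = 15 gives C_14.

14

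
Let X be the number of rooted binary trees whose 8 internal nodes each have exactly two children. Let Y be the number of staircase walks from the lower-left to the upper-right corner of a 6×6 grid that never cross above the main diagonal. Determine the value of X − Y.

Full binary trees with n internal nodes are counted by C_n; here n = 8. So X = C_8 = 1430.
Monotone paths in an n×n grid that stay weakly below the diagonal are counted by C_n; here n = 6. So Y = C_6 = 132.
X − Y = 1430 − 132 = 1298.

1298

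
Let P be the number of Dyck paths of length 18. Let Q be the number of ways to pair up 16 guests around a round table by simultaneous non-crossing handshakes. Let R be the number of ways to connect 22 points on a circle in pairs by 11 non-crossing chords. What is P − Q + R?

62218

A Dyck path with 9 up-steps and 9 down-steps has semilength 9, so there are C_9 of them. So P = C_9 = 4862.
Non-crossing handshake pairings of 2n people are counted by C_n; 16 people gives n = 8. So Q = C_8 = 1430.
Non-crossing perfect matchings of 2n points on a circle are counted by C_n; with 22 points, n = 11. So R = C_11 = 58786.
P − Q + R = 4862 − 1430 + 58786 = 62218.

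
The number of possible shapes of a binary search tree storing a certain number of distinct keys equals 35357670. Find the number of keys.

16

Binary search tree shapes on n keys are counted by C_n. Since C_16 = 35357670, the index is 16.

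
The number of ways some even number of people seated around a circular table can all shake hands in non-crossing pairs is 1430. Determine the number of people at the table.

16

Non-crossing handshake pairings of 2n people are counted by C_n. Since C_8 = 1430, the index is 8.
So n = 8, and there are 2n = 16 people.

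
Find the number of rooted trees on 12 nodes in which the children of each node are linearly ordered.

58786

A rooted plane tree on 12 nodes has 11 edges, and such trees are counted by C_11.
C_11 = C(22,11)/12 = 705432/12 = 58786.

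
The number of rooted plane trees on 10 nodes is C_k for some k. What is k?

Rooted ordered (plane) trees on m nodes have m−1 edges and are counted by C_{m−1}; m = 10 gives C_9.

9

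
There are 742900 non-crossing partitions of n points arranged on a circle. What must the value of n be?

13

Non-crossing partitions of [n] are counted by C_n. The Catalan number equal to 742900 is C_13.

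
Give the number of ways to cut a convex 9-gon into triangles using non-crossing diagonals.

Triangulations of a convex m-gon are counted by C_{m−2}; with m = 9 this is C_7.
C_7 = C_6 · 2(2·6+1)/(6+2) = 132 · 26/8 = 429.

429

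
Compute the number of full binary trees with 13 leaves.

Full binary trees with 13 leaves have 13−1 = 12 internal nodes, so there are C_12 of them.
C_12 = C_11 · 2(2·11+1)/(11+2) = 58786 · 46/13 = 208012.

208012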